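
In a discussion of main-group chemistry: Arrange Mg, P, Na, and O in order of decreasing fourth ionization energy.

Consider each +3 ion: Mg³⁺ is already 1 electron into the core; P³⁺ still has 2 valence electrons; Na³⁺ is already 2 electrons into the core; O³⁺ still has 3 valence electrons.
Breaking into a closed-shell core is much more expensive than removing a leftover valence electron — Na and Mg have the largest IE_4 here.
Valence configurations: P³⁺ [Ne]3s², O³⁺ [He]2s²2p¹.
The numbers (kJ/mol): Mg 10543, P 4964, Na 9543, O 7469.
Putting it together, IE_4: P < O < Na < Mg.

Mg > Na > O > P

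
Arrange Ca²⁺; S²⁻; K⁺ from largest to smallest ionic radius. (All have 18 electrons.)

S²⁻ > K⁺ > Ca²⁺

All of these have 18 electrons, so size is governed by nuclear charge alone: the more protons, the stronger the pull on the same electron cloud, and the smaller the ion.
Nuclear charges: Ca²⁺ (Z=20), K⁺ (Z=19), S²⁻ (Z=16).
Largest to smallest: S²⁻ > K⁺ > Ca²⁺.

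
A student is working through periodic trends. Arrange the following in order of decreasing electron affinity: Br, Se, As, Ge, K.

Br > Se > Ge > As > K

K is in period 4, group 1; Ge is in period 4, group 14; As is in period 4, group 15; Se is in period 4, group 16; Br is in period 4, group 17.
Electron affinity generally becomes more exothermic across a period toward the halogens and less exothermic down a group.
All lie in period 4; the across-period trend (electron affinity increases left to right) applies, with the exception below.
Note the exception: Ge has a higher electron affinity than As, contrary to the simple trend — adding an electron to As's half-filled 4p³ is unfavourable, so Ge (4p²) has the more exothermic EA.
Tabulated electron affinity (kJ/mol): K 48, Ge 119, As 78, Se 195, Br 325.
So from highest to lowest: Br > Se > Ge > As > K.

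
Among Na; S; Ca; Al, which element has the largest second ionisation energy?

Na

The second ionization energy removes an electron from the +1 ion. For each element: Na⁺ is the bare [Ne] core; S⁺ still has 5 valence electrons; Ca⁺ still has 1 valence electron; Al⁺ still has 2 valence electrons.
Core electrons are held far more tightly than valence electrons, so Na tops the IE_2 order.
Valence configurations: S⁺ [Ne]3s²3p³, Ca⁺ [Ar]4s¹, Al⁺ [Ne]3s².
The numbers (kJ/mol): Na 4562, S 2252, Ca 1145, Al 1817.
Putting it together, IE_2: Ca < Al < S < Na.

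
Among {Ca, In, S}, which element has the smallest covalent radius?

Across a period the added protons contract the valence shell; down a group each new principal shell makes the atom larger.
These span different periods and groups, so the two trends combine.
In > S: relative to S, both the across-period and down-group shifts push In's atomic radius up.
Ca > In: period and group pull opposite ways; the across-period shift dominates (171 vs 142 pm).
For reference (pm): S 103, Ca 171, In 142.
The smallest covalent radius among these belongs to S.

S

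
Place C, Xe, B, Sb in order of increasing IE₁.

B, Sb, C, Xe

B is in period 2, group 13; C is in period 2, group 14; Sb is in period 5, group 15; Xe is in period 5, group 18.
IE₁ increases left→right with effective nuclear charge and decreases top→bottom as the valence shell moves farther out.
Here both period and group differ, so the two effects have to be weighed against each other.
Sb > B: the two effects oppose for this pair; the across-period effect wins (831 vs 801 kJ/mol).
C > Sb: the two effects oppose for this pair; the down-group effect wins (1086 vs 831 kJ/mol).
Xe > C: period and group pull opposite ways; the across-period shift dominates (1170 vs 1086 kJ/mol).
Approximate values (kJ/mol): B 801, C 1086, Sb 831, Xe 1170.
So from lowest to highest: B < Sb < C < Xe.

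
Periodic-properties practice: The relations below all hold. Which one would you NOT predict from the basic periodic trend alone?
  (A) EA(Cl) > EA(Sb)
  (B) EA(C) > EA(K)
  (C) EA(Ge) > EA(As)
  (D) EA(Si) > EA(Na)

(C)

The general trend: electron affinity increases across a period and decreases down a group.
(A) Cl (period 3, group 17) vs Sb (period 5, group 15): the stated order agrees with the simple trend.
(B) C (period 2, group 14) vs K (period 4, group 1): the stated order agrees with the simple trend.
(C) Ge (period 4, group 14) vs As (period 4, group 15): the stated order contradicts the simple trend.
(D) Si (period 3, group 14) vs Na (period 3, group 1): the stated order agrees with the simple trend.
The exception is (C): adding an electron to As's half-filled 4p³ is unfavourable, so Ge (4p²) has the more exothermic EA.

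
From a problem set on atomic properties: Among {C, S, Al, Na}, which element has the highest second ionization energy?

Na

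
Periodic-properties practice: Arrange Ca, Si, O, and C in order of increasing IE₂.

Ca < Si < C < O

Consider each +1 ion: Ca⁺ still has 1 valence electron; Si⁺ still has 3 valence electrons; O⁺ still has 5 valence electrons; C⁺ still has 3 valence electrons.
All are still removing valence electrons, so compare the +1 ions as you would atoms: IE_2 generally rises across a period (higher Z_eff) and falls down a group (larger shell), subject to the usual subshell exceptions.
Valence configurations: Ca⁺ [Ar]4s¹, Si⁺ [Ne]3s²3p¹, O⁺ [He]2s²2p³, C⁺ [He]2s²2p¹.
The numbers (kJ/mol): Ca 1145, Si 1577, O 3388, C 2353.
So the second ionization energies run Ca < Si < C < O.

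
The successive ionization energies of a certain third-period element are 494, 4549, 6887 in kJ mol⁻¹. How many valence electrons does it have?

1

Look for the largest jump between consecutive ionization energies: IE2/IE1 ≈ 9.2, far larger than any earlier ratio.
That jump marks the point where a core electron is being removed. So the atom has 1 valence electron.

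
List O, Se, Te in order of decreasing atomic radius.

Te, Se, O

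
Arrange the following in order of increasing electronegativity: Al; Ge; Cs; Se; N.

Cs, Al, Ge, Se, N

N is in period 2, group 15; Al is in period 3, group 13; Ge is in period 4, group 14; Se is in period 4, group 16; Cs is in period 6, group 1.
Electronegativity increases across a period and decreases down a group, tracking effective nuclear charge and atomic size.
These span different periods and groups, so the two trends combine.
Al > Cs: both effects reinforce here, so Al is clearly the higher of the two.
Ge > Al: the two effects oppose for this pair; the across-period effect wins (2.01 vs 1.61).
Se > Ge: both are in period 4; the period trend gives Se the larger value.
N > Se: period and group pull opposite ways; the down-group shift dominates (3.04 vs 2.55).
For reference (Pauling): N 3.04, Al 1.61, Ge 2.01, Se 2.55, Cs 0.79.
So from lowest to highest: Cs < Al < Ge < Se < N.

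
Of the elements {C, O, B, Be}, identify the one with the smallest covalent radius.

Moving right in a period, electrons are added to the same shell under a stronger nuclear pull, so atoms get smaller; moving down, a new shell is opened and atoms get larger.
All lie in period 2, so atomic radius increases right to left.
The smallest covalent radius among these belongs to O.

O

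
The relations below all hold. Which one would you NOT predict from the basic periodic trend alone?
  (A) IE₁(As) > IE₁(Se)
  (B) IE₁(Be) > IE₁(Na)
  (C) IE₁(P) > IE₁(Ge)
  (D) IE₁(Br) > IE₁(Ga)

(A)

The general trend: first ionisation energy increases across a period and decreases down a group.
(A) As (period 4, group 15) vs Se (period 4, group 16): the stated order contradicts the simple trend.
(B) Be (period 2, group 2) vs Na (period 3, group 1): the stated order agrees with the simple trend.
(C) P (period 3, group 15) vs Ge (period 4, group 14): the stated order agrees with the simple trend.
(D) Br (period 4, group 17) vs Ga (period 4, group 13): the stated order agrees with the simple trend.
The exception is (A): Se (4p⁴) ionizes more easily than half-filled As (4p³).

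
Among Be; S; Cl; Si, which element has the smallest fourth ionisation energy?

Si

The fourth ionization energy removes an electron from the +3 ion. For each element: Be³⁺ is already 1 electron into the core; S³⁺ still has 3 valence electrons; Cl³⁺ still has 4 valence electrons; Si³⁺ still has 1 valence electron.
Core electrons are held far more tightly than valence electrons, so Be tops the IE_4 order.
Valence configurations: S³⁺ [Ne]3s²3p¹, Cl³⁺ [Ne]3s²3p², Si³⁺ [Ne]3s¹.
Approximate IE_4 values (kJ/mol): Be 21007, S 4556, Cl 5159, Si 4356.
Putting it together, IE_4: Si < S < Cl < Be.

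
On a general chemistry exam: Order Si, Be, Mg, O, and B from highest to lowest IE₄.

B > Be > Mg > O > Si

IE_4 is the cost of taking one more electron from the +3 cation: Si³⁺ still has 1 valence electron; Be³⁺ is already 1 electron into the core; Mg³⁺ is already 1 electron into the core; O³⁺ still has 3 valence electrons; B³⁺ is the bare [He] core.
Pulling an electron out of a noble-gas core costs far more than removing a remaining valence electron, so Mg, Be and B sit at the high end of IE_4.
Valence configurations: Si³⁺ [Ne]3s¹, O³⁺ [He]2s²2p¹.
Approximate IE_4 values (kJ/mol): Si 4356, Be 21007, Mg 10543, O 7469, B 25026.
Hence IE_4: Si < O < Mg < Be < B.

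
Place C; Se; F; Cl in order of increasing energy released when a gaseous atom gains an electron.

Electron affinity generally becomes more exothermic across a period toward the halogens and less exothermic down a group.
Neither a single period nor a single group — weigh both effects.
Se > C: period and group pull opposite ways; the across-period shift dominates (195 vs 122 kJ/mol).
F > Se: both effects reinforce here, so F is clearly the higher of the two.
Cl > F: this pair runs against the simple trend — see the exception note.
Note the exception: Cl has a higher electron affinity than F, contrary to the simple trend — F's small 2p subshell makes the incoming electron feel strong e⁻–e⁻ repulsion, so Cl actually releases more energy on gaining an electron.
Tabulated electron affinity (kJ/mol): C 122, F 328, Cl 349, Se 195.
So from lowest to highest: C < Se < F < Cl.

C, Se, F, Cl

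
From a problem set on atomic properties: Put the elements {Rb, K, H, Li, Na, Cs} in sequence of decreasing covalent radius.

H is in period 1, group 1; Li is in period 2, group 1; Na is in period 3, group 1; K is in period 4, group 1; Rb is in period 5, group 1; Cs is in period 6, group 1.
Radius decreases left→right (rising Z_eff, same n) and increases top→bottom (higher n).
All are in group 1, so atomic radius increases down the group.
So from largest to smallest: Cs > Rb > K > Na > Li > H.

Cs > Rb > K > Na > Li > H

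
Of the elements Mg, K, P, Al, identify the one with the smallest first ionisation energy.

K

Across a period the outer electron is held more tightly (higher IE₁); down a group it sits in a higher shell, more shielded, and comes off more easily.
These span different periods and groups, so the two trends combine.
Al > K: relative to K, both the across-period and down-group shifts push Al's first ionization energy up.
Mg > Al: this pair runs against the simple trend — see the exception note.
P > Mg: both are in period 3; the period trend gives P the larger value.
Note the exception: Mg has a higher first ionization energy than Al, contrary to the simple trend — Al's single 3p electron is easier to remove than one from Mg's filled 3s².
Approximate values (kJ/mol): Mg 738, Al 578, P 1012, K 419.
The smallest first ionisation energy among these belongs to K.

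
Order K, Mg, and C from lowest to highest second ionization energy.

After 1 electron has been removed, what remains? K⁺ is the bare [Ar] core; Mg⁺ still has 1 valence electron; C⁺ still has 3 valence electrons.
Core electrons are held far more tightly than valence electrons, so K tops the IE_2 order.
Valence configurations: Mg⁺ [Ne]3s¹, C⁺ [He]2s²2p¹.
Approximate IE_2 values (kJ/mol): K 3052, Mg 1451, C 2353.
Overall IE_2 order: Mg < C < K.

Mg < C < K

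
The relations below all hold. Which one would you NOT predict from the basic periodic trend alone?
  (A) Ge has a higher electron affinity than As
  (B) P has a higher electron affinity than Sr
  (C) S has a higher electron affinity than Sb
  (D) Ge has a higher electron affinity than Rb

The general trend: electron affinity increases across a period and decreases down a group.
(A) Ge (period 4, group 14) vs As (period 4, group 15): the stated order contradicts the simple trend.
(B) P (period 3, group 15) vs Sr (period 5, group 2): the stated order agrees with the simple trend.
(C) S (period 3, group 16) vs Sb (period 5, group 15): the stated order agrees with the simple trend.
(D) Ge (period 4, group 14) vs Rb (period 5, group 1): the stated order agrees with the simple trend.
The exception is (A): adding an electron to As's half-filled 4p³ is unfavourable, so Ge (4p²) has the more exothermic EA.

(A)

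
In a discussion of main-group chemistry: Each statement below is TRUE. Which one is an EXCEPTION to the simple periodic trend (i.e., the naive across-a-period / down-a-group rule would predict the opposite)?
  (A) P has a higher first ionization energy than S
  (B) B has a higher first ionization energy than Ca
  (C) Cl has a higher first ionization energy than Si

(A)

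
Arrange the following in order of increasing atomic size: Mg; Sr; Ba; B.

B < Mg < Sr < Ba

B is in period 2, group 13; Mg is in period 3, group 2; Sr is in period 5, group 2; Ba is in period 6, group 2.
Atomic radius shrinks across a period as nuclear charge pulls the same shell inward, and grows down a group as new shells are added.
These span different periods and groups, so the two trends combine.
Mg > B: relative to B, both the across-period and down-group shifts push Mg's atomic radius up.
Sr > Mg: they share group 2; the group trend gives Sr the larger value.
Ba > Sr: they share group 2; the group trend gives Ba the larger value.
Approximate values (pm): B 85, Mg 139, Sr 185, Ba 196.
So from smallest to largest: B < Mg < Sr < Ba.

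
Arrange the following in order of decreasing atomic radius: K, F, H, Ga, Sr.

H is in period 1, group 1; F is in period 2, group 17; K is in period 4, group 1; Ga is in period 4, group 13; Sr is in period 5, group 2.
Atomic radius shrinks across a period as nuclear charge pulls the same shell inward, and grows down a group as new shells are added.
Here both period and group differ, so the two effects have to be weighed against each other.
F > H: period and group pull opposite ways; the down-group shift dominates (64 vs 32 pm).
Ga > F: both effects reinforce here, so Ga is clearly the larger of the two.
Sr > Ga: relative to Ga, both the across-period and down-group shifts push Sr's atomic radius up.
K > Sr: the two effects oppose for this pair; the across-period effect wins (196 vs 185 pm).
Tabulated atomic radius (pm): H 32, F 64, K 196, Ga 124, Sr 185.
So from largest to smallest: K > Sr > Ga > F > H.

K, Sr, Ga, F, H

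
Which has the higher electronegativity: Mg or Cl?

Cl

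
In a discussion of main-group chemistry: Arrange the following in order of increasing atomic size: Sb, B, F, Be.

Be is in period 2, group 2; B is in period 2, group 13; F is in period 2, group 17; Sb is in period 5, group 15.
Radius decreases left→right (rising Z_eff, same n) and increases top→bottom (higher n).
These span different periods and groups, so the two trends combine.
B > F: both are in period 2; the period trend gives B the larger value.
Be > B: Be lies to the left of B in period 2, so the across-period effect alone puts Be larger.
Sb > Be: the two effects oppose for this pair; the down-group effect wins (140 vs 102 pm).
Tabulated atomic radius (pm): Be 102, B 85, F 64, Sb 140.
So from smallest to largest: F < B < Be < Sb.

F, B, Be, Sb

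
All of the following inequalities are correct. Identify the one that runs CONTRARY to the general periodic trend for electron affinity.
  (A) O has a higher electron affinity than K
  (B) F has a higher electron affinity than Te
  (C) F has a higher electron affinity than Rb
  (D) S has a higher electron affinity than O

The general trend: electron affinity increases across a period and decreases down a group.
(A) O (period 2, group 16) vs K (period 4, group 1): the stated order agrees with the simple trend.
(B) F (period 2, group 17) vs Te (period 5, group 16): the stated order agrees with the simple trend.
(C) F (period 2, group 17) vs Rb (period 5, group 1): the stated order agrees with the simple trend.
(D) S (period 3, group 16) vs O (period 2, group 16): the stated order contradicts the simple trend.
The exception is (D): the compact 2p subshell of O repels the added electron more than S's larger 3p does.

(D)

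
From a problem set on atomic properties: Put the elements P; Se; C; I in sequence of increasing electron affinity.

P, C, Se, I

EA tends to increase across a period and decrease down a group, though the pattern is less regular than for IE or radius.
A diagonal step moves right (one effect) and down (the opposite effect) at once.
C > P: period and group pull opposite ways; the down-group shift dominates (122 vs 72 kJ/mol).
Se > C: the two effects oppose for this pair; the across-period effect wins (195 vs 122 kJ/mol).
I > Se: the two effects oppose for this pair; the across-period effect wins (295 vs 195 kJ/mol).
For reference (kJ/mol): C 122, P 72, Se 195, I 295.
So from lowest to highest: P < C < Se < I.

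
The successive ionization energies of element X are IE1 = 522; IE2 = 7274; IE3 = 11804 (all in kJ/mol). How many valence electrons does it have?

1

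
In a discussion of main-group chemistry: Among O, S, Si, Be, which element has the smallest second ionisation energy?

Consider each +1 ion: O⁺ still has 5 valence electrons; S⁺ still has 5 valence electrons; Si⁺ still has 3 valence electrons; Be⁺ still has 1 valence electron.
All are still removing valence electrons, so compare the +1 ions as you would atoms: IE_2 generally rises across a period (higher Z_eff) and falls down a group (larger shell), subject to the usual subshell exceptions.
Valence configurations: O⁺ [He]2s²2p³, S⁺ [Ne]3s²3p³, Si⁺ [Ne]3s²3p¹, Be⁺ [He]2s¹.
Tabulated IE_2 (kJ/mol): O 3388, S 2252, Si 1577, Be 1757.
So the second ionization energies run Si < Be < S < O.

Si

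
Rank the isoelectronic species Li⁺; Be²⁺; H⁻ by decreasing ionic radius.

All of these have 2 electrons, so size is governed by nuclear charge alone: the more protons, the stronger the pull on the same electron cloud, and the smaller the ion.
Nuclear charges: Be²⁺ (Z=4), Li⁺ (Z=3), H⁻ (Z=1).
Largest to smallest: H⁻ > Li⁺ > Be²⁺.

H⁻ > Li⁺ > Be²⁺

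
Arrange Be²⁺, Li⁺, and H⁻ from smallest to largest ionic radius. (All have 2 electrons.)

All of these have 2 electrons, so size is governed by nuclear charge alone: the more protons, the stronger the pull on the same electron cloud, and the smaller the ion.
Nuclear charges: Be²⁺ (Z=4), Li⁺ (Z=3), H⁻ (Z=1).
Smallest to largest: Be²⁺ < Li⁺ < H⁻.

Be²⁺, Li⁺, H⁻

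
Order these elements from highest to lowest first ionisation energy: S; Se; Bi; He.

He > S > Se > Bi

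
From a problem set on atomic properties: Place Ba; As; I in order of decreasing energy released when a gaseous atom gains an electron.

I > As > Ba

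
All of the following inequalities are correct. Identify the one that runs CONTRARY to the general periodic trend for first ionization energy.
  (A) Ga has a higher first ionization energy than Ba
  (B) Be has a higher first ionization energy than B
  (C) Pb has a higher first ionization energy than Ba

The general trend: first ionization energy increases across a period and decreases down a group.
(A) Ga (period 4, group 13) vs Ba (period 6, group 2): the stated order agrees with the simple trend.
(B) Be (period 2, group 2) vs B (period 2, group 13): the stated order contradicts the simple trend.
(C) Pb (period 6, group 14) vs Ba (period 6, group 2): the stated order agrees with the simple trend.
The exception is (B): removing B's lone 2p electron is easier than breaking Be's filled 2s².

(B)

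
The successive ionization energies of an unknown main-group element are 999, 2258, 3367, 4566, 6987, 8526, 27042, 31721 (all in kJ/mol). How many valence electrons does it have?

6

Look for the largest jump between consecutive ionization energies: IE7/IE6 ≈ 3.2, far larger than any earlier ratio.
That jump marks the point where a core electron is being removed. So the atom has 6 valence electrons.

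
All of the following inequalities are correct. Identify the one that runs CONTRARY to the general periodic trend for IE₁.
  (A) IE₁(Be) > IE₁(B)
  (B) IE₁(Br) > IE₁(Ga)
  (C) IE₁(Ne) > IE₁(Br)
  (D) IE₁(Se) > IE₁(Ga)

The general trend: IE₁ increases across a period and decreases down a group.
(A) Be (period 2, group 2) vs B (period 2, group 13): the stated order contradicts the simple trend.
(B) Br (period 4, group 17) vs Ga (period 4, group 13): the stated order agrees with the simple trend.
(C) Ne (period 2, group 18) vs Br (period 4, group 17): the stated order agrees with the simple trend.
(D) Se (period 4, group 16) vs Ga (period 4, group 13): the stated order agrees with the simple trend.
The exception is (A): removing B's lone 2p electron is easier than breaking Be's filled 2s².

(A)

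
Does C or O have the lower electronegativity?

C

Atoms toward the upper right of the periodic table pull bonding electrons most strongly.
All lie in period 2, so electronegativity increases left to right.
So C has the lower electronegativity (C < O).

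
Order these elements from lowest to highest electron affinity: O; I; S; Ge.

Ge, O, S, I

O is in period 2, group 16; S is in period 3, group 16; Ge is in period 4, group 14; I is in period 5, group 17.
EA tends to increase across a period and decrease down a group, though the pattern is less regular than for IE or radius.
Here both period and group differ, so the two effects have to be weighed against each other.
O > Ge: both effects reinforce here, so O is clearly the higher of the two.
S > O: this pair runs against the simple trend — see the exception note.
I > S: the two effects oppose for this pair; the across-period effect wins (295 vs 200 kJ/mol).
Note the exception: S has a higher electron affinity than O, contrary to the simple trend — the compact 2p subshell of O repels the added electron more than S's larger 3p does.
Approximate values (kJ/mol): O 141, S 200, Ge 119, I 295.
So from lowest to highest: Ge < O < S < I.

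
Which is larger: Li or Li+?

Li

Forming Li+ removes 1 electron from Li. Fewer electrons for the same nuclear charge means less shielding and a higher Z_eff on the remaining electrons, and for main-group metals the entire outer shell is lost.
A cation is smaller than its parent atom: Li+ < Li.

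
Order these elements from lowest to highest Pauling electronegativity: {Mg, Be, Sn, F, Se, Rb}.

Rb < Mg < Be < Sn < Se < F

EN rises left→right (higher Z_eff, smaller atoms) and falls top→bottom (larger, more shielded atoms).
Neither a single period nor a single group — weigh both effects.
Mg > Rb: relative to Rb, both the across-period and down-group shifts push Mg's electronegativity up.
Be > Mg: they share group 2; the group trend gives Be the larger value.
Sn > Be: the two effects oppose for this pair; the across-period effect wins (1.96 vs 1.57).
Se > Sn: relative to Sn, both the across-period and down-group shifts push Se's electronegativity up.
F > Se: relative to Se, both the across-period and down-group shifts push F's electronegativity up.
Approximate values (Pauling): Be 1.57, F 3.98, Mg 1.31, Se 2.55, Rb 0.82, Sn 1.96.
So from lowest to highest: Rb < Mg < Be < Sn < Se < F.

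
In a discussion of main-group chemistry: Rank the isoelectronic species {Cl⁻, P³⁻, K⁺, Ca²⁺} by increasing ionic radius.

All of these have 18 electrons, so size is governed by nuclear charge alone: the more protons, the stronger the pull on the same electron cloud, and the smaller the ion.
Nuclear charges: Ca²⁺ (Z=20), K⁺ (Z=19), Cl⁻ (Z=17), P³⁻ (Z=15).
Smallest to largest: Ca²⁺ < K⁺ < Cl⁻ < P³⁻.

Ca²⁺ < K⁺ < Cl⁻ < P³⁻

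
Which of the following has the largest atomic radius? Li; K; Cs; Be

Li is in period 2, group 1; Be is in period 2, group 2; K is in period 4, group 1; Cs is in period 6, group 1.
Across a period the added protons contract the valence shell; down a group each new principal shell makes the atom larger.
These span different periods and groups, so the two trends combine.
Li > Be: Li lies to the left of Be in period 2, so the across-period effect alone puts Li larger.
K > Li: they share group 1; the group trend gives K the larger value.
Cs > K: they share group 1; the group trend gives Cs the larger value.
For reference (pm): Li 133, Be 102, K 196, Cs 232.
The largest atomic radius among these belongs to Cs.

Cs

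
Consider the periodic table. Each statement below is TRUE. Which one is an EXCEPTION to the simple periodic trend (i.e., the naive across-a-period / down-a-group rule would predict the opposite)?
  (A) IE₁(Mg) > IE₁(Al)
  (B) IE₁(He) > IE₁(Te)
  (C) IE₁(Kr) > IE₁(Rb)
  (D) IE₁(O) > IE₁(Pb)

(A)

The general trend: first ionization energy increases across a period and decreases down a group.
(A) Mg (period 3, group 2) vs Al (period 3, group 13): the stated order contradicts the simple trend.
(B) He (period 1, group 18) vs Te (period 5, group 16): the stated order agrees with the simple trend.
(C) Kr (period 4, group 18) vs Rb (period 5, group 1): the stated order agrees with the simple trend.
(D) O (period 2, group 16) vs Pb (period 6, group 14): the stated order agrees with the simple trend.
The exception is (A): Al's single 3p electron is easier to remove than one from Mg's filled 3s².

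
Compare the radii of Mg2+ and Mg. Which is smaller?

Mg2+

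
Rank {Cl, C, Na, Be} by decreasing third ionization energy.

The third ionization energy removes an electron from the +2 ion. For each element: Cl²⁺ still has 5 valence electrons; C²⁺ still has 2 valence electrons; Na²⁺ is already 1 electron into the core; Be²⁺ is the bare [He] core.
Pulling an electron out of a noble-gas core costs far more than removing a remaining valence electron, so Na and Be sit at the high end of IE_3.
Valence configurations: Cl²⁺ [Ne]3s²3p³, C²⁺ [He]2s².
Approximate IE_3 values (kJ/mol): Cl 3822, C 4620, Na 6910, Be 14849.
So the third ionization energies run Cl < C < Na < Be.

Be > Na > C > Cl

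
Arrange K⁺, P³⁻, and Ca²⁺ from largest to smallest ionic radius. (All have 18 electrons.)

P³⁻ > K⁺ > Ca²⁺

All of these have 18 electrons, so size is governed by nuclear charge alone: the more protons, the stronger the pull on the same electron cloud, and the smaller the ion.
Nuclear charges: Ca²⁺ (Z=20), K⁺ (Z=19), P³⁻ (Z=15).
Largest to smallest: P³⁻ > K⁺ > Ca²⁺.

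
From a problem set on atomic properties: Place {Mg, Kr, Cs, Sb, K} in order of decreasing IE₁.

Kr > Sb > Mg > K > Cs

Mg is in period 3, group 2; K is in period 4, group 1; Kr is in period 4, group 18; Sb is in period 5, group 15; Cs is in period 6, group 1.
Across a period the outer electron is held more tightly (higher IE₁); down a group it sits in a higher shell, more shielded, and comes off more easily.
Here both period and group differ, so the two effects have to be weighed against each other.
K > Cs: K sits above Cs in group 1, so the down-group effect alone puts K higher.
Mg > K: both effects reinforce here, so Mg is clearly the higher of the two.
Sb > Mg: the two effects oppose for this pair; the across-period effect wins (831 vs 738 kJ/mol).
Kr > Sb: relative to Sb, both the across-period and down-group shifts push Kr's first ionization energy up.
Tabulated first ionization energy (kJ/mol): Mg 738, K 419, Kr 1351, Sb 831, Cs 376.
So from highest to lowest: Kr > Sb > Mg > K > Cs.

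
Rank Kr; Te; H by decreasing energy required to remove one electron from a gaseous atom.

Kr, H, Te

IE₁ increases left→right with effective nuclear charge and decreases top→bottom as the valence shell moves farther out.
Here both period and group differ, so the two effects have to be weighed against each other.
H > Te: period and group pull opposite ways; the down-group shift dominates (1312 vs 869 kJ/mol).
Kr > H: period and group pull opposite ways; the across-period shift dominates (1351 vs 1312 kJ/mol).
Tabulated first ionization energy (kJ/mol): H 1312, Kr 1351, Te 869.
So from highest to lowest: Kr > H > Te.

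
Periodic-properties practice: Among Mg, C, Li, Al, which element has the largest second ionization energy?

Li

After 1 electron has been removed, what remains? Mg⁺ still has 1 valence electron; C⁺ still has 3 valence electrons; Li⁺ is the bare [He] core; Al⁺ still has 2 valence electrons.
Pulling an electron out of a noble-gas core costs far more than removing a remaining valence electron, so Li sits at the high end of IE_2.
Valence configurations: Mg⁺ [Ne]3s¹, C⁺ [He]2s²2p¹, Al⁺ [Ne]3s².
Tabulated IE_2 (kJ/mol): Mg 1451, C 2353, Li 7298, Al 1817.
Overall IE_2 order: Mg < Al < C < Li.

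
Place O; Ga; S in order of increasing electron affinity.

O is in period 2, group 16; S is in period 3, group 16; Ga is in period 4, group 13.
Adding an electron releases more energy for atoms nearer the top right (short of the noble gases).
These span different periods and groups, so the two trends combine.
O > Ga: both effects reinforce here, so O is clearly the higher of the two.
S > O: this pair runs against the simple trend — see the exception note.
Note the exception: S has a higher electron affinity than O, contrary to the simple trend — the compact 2p subshell of O repels the added electron more than S's larger 3p does.
Tabulated electron affinity (kJ/mol): O 141, S 200, Ga 29.
So from lowest to highest: Ga < O < S.

Ga, O, S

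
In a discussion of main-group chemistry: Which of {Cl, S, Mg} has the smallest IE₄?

S

After 3 electrons have been removed, what remains? Cl³⁺ still has 4 valence electrons; S³⁺ still has 3 valence electrons; Mg³⁺ is already 1 electron into the core.
Pulling an electron out of a noble-gas core costs far more than removing a remaining valence electron, so Mg sits at the high end of IE_4.
Valence configurations: Cl³⁺ [Ne]3s²3p², S³⁺ [Ne]3s²3p¹.
Approximate IE_4 values (kJ/mol): Cl 5159, S 4556, Mg 10543.
So the fourth ionization energies run S < Cl < Mg.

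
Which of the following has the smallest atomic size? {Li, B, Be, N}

Li is in period 2, group 1; Be is in period 2, group 2; B is in period 2, group 13; N is in period 2, group 15.
Across a period the added protons contract the valence shell; down a group each new principal shell makes the atom larger.
All lie in period 2, so atomic radius increases right to left.
The smallest atomic size among these belongs to N.

N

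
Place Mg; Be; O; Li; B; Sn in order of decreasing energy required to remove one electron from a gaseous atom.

Li is in period 2, group 1; Be is in period 2, group 2; B is in period 2, group 13; O is in period 2, group 16; Mg is in period 3, group 2; Sn is in period 5, group 14.
First ionization energy rises across a period (greater Z_eff holds electrons more tightly) and falls down a group (valence electrons are farther from the nucleus).
These span different periods and groups, so the two trends combine.
Sn > Li: period and group pull opposite ways; the across-period shift dominates (709 vs 520 kJ/mol).
Mg > Sn: the two effects oppose for this pair; the down-group effect wins (738 vs 709 kJ/mol).
B > Mg: relative to Mg, both the across-period and down-group shifts push B's first ionization energy up.
Be > B: this pair runs against the simple trend — see the exception note.
O > Be: O lies to the right of Be in period 2, so the across-period effect alone puts O higher.
Note the exception: Be has a higher first ionization energy than B, contrary to the simple trend — removing B's lone 2p electron is easier than breaking Be's filled 2s².
For reference (kJ/mol): Li 520, Be 900, B 801, O 1314, Mg 738, Sn 709.
So from highest to lowest: O > Be > B > Mg > Sn > Li.

O, Be, B, Mg, Sn, Li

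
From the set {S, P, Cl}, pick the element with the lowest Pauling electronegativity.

Smaller atoms with higher effective nuclear charge are more electronegative.
All lie in period 3, so electronegativity increases left to right.
The lowest Pauling electronegativity among these belongs to P.

P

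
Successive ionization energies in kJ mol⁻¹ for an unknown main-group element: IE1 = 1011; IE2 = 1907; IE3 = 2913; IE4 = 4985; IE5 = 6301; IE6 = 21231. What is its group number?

Group 15

Look for the largest jump between consecutive ionization energies: IE6/IE5 ≈ 3.4, far larger than any earlier ratio.
That jump marks the point where a core electron is being removed. So the atom has 5 valence electrons.
A main-group element with 5 valence electrons is in group 15.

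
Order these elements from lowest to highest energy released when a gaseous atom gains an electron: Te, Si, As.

As < Si < Te

Si is in period 3, group 14; As is in period 4, group 15; Te is in period 5, group 16.
Atoms with high Z_eff and room in the valence shell (especially the halogens) have the most exothermic electron affinities.
A diagonal step moves right (one effect) and down (the opposite effect) at once.
Si > As: the two effects oppose for this pair; the down-group effect wins (134 vs 78 kJ/mol).
Te > Si: period and group pull opposite ways; the across-period shift dominates (190 vs 134 kJ/mol).
Tabulated electron affinity (kJ/mol): Si 134, As 78, Te 190.
So from lowest to highest: As < Si < Te.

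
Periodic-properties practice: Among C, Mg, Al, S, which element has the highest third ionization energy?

Mg

The third ionization energy removes an electron from the +2 ion. For each element: C²⁺ still has 2 valence electrons; Mg²⁺ is the bare [Ne] core; Al²⁺ still has 1 valence electron; S²⁺ still has 4 valence electrons.
Core electrons are held far more tightly than valence electrons, so Mg tops the IE_3 order.
Valence configurations: C²⁺ [He]2s², Al²⁺ [Ne]3s¹, S²⁺ [Ne]3s²3p².
Tabulated IE_3 (kJ/mol): C 4620, Mg 7733, Al 2745, S 3357.
Overall IE_3 order: Al < S < C < Mg.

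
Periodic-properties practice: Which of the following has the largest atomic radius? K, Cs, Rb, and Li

Cs

Atomic radius shrinks across a period as nuclear charge pulls the same shell inward, and grows down a group as new shells are added.
All are in group 1, so atomic radius increases down the group.
The largest atomic radius among these belongs to Cs.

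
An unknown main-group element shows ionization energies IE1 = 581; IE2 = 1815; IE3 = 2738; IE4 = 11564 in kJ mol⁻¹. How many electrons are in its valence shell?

3

Look for the largest jump between consecutive ionization energies: IE4/IE3 ≈ 4.2, far larger than any earlier ratio.
That jump marks the point where a core electron is being removed. So the atom has 3 valence electrons.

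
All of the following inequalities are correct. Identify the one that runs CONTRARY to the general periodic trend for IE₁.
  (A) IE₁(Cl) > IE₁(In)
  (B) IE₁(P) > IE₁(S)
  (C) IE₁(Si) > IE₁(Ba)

(B)

The general trend: IE₁ increases across a period and decreases down a group.
(A) Cl (period 3, group 17) vs In (period 5, group 13): the stated order agrees with the simple trend.
(B) P (period 3, group 15) vs S (period 3, group 16): the stated order contradicts the simple trend.
(C) Si (period 3, group 14) vs Ba (period 6, group 2): the stated order agrees with the simple trend.
The exception is (B): S (3p⁴) ionizes more easily than half-filled P (3p³) because the paired 3p electron in S is pushed out by e⁻–e⁻ repulsion.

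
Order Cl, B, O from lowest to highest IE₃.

B, Cl, O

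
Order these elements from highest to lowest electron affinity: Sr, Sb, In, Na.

Na is in period 3, group 1; Sr is in period 5, group 2; In is in period 5, group 13; Sb is in period 5, group 15.
EA tends to increase across a period and decrease down a group, though the pattern is less regular than for IE or radius.
These span different periods and groups, so the two trends combine.
In > Sr: both are in period 5; the period trend gives In the larger value.
Na > In: the two effects oppose for this pair; the down-group effect wins (53 vs 29 kJ/mol).
Sb > Na: period and group pull opposite ways; the across-period shift dominates (103 vs 53 kJ/mol).
For reference (kJ/mol): Na 53, Sr 5, In 29, Sb 103.
So from highest to lowest: Sb > Na > In > Sr.

Sb > Na > In > Sr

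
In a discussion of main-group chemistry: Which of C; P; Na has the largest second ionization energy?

Na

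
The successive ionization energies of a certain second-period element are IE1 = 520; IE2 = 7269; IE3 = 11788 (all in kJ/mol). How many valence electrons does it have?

1

Look for the largest jump between consecutive ionization energies: IE2/IE1 ≈ 14.0, far larger than any earlier ratio.
That jump marks the point where a core electron is being removed. So the atom has 1 valence electron.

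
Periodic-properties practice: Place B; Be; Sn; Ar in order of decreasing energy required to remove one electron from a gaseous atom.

Be is in period 2, group 2; B is in period 2, group 13; Ar is in period 3, group 18; Sn is in period 5, group 14.
IE₁ increases left→right with effective nuclear charge and decreases top→bottom as the valence shell moves farther out.
These span different periods and groups, so the two trends combine.
B > Sn: the two effects oppose for this pair; the down-group effect wins (801 vs 709 kJ/mol).
Be > B: this pair runs against the simple trend — see the exception note.
Ar > Be: the two effects oppose for this pair; the across-period effect wins (1521 vs 900 kJ/mol).
Note the exception: Be has a higher first ionization energy than B, contrary to the simple trend — removing B's lone 2p electron is easier than breaking Be's filled 2s².
Approximate values (kJ/mol): Be 900, B 801, Ar 1521, Sn 709.
So from highest to lowest: Ar > Be > B > Sn.

Ar, Be, B, Sn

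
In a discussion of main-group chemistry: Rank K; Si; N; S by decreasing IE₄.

IE_4 is the cost of taking one more electron from the +3 cation: K³⁺ is already 2 electrons into the core; Si³⁺ still has 1 valence electron; N³⁺ still has 2 valence electrons; S³⁺ still has 3 valence electrons.
Usually core removal costs more than valence removal, but here the competition is close: a tightly held n=2 valence electron can cost more to remove than an n=3 core electron, so the actual values have to decide it.
Valence configurations: Si³⁺ [Ne]3s¹, N³⁺ [He]2s², S³⁺ [Ne]3s²3p¹.
The numbers (kJ/mol): K 5877, Si 4356, N 7475, S 4556.
So the fourth ionization energies run Si < S < K < N.

N > K > S > Si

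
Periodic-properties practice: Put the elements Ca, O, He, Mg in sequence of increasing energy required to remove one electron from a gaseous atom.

Ca < Mg < O < He

IE₁ increases left→right with effective nuclear charge and decreases top→bottom as the valence shell moves farther out.
Here both period and group differ, so the two effects have to be weighed against each other.
Mg > Ca: they share group 2; the group trend gives Mg the larger value.
O > Mg: relative to Mg, both the across-period and down-group shifts push O's first ionization energy up.
He > O: both effects reinforce here, so He is clearly the higher of the two.
For reference (kJ/mol): He 2372, O 1314, Mg 738, Ca 590.
So from lowest to highest: Ca < Mg < O < He.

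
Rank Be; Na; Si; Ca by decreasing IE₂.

After 1 electron has been removed, what remains? Be⁺ still has 1 valence electron; Na⁺ is the bare [Ne] core; Si⁺ still has 3 valence electrons; Ca⁺ still has 1 valence electron.
Core electrons are held far more tightly than valence electrons, so Na tops the IE_2 order.
Valence configurations: Be⁺ [He]2s¹, Si⁺ [Ne]3s²3p¹, Ca⁺ [Ar]4s¹.
Tabulated IE_2 (kJ/mol): Be 1757, Na 4562, Si 1577, Ca 1145.
Putting it together, IE_2: Ca < Si < Be < Na.

Na, Be, Si, Ca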